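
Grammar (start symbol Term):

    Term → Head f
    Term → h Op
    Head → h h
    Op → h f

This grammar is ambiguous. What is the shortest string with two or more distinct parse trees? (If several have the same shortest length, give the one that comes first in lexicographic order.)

length 3: h h f has 2 parse trees

Two derivations of h h f:
  Term ⇒ Head f ⇒ h h f
  Term ⇒ h Op ⇒ h h f

h h f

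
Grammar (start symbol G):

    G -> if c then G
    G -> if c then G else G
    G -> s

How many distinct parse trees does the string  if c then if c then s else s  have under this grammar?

Parse trees for if c then if c then s else s:
  [G if c then [G if c then [G s] else [G s]]]
  [G if c then [G if c then [G s]] else [G s]]

2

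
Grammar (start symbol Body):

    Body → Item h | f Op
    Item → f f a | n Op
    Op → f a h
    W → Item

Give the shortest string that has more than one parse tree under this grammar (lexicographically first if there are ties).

length 4: f f a h has 2 parse trees

Two derivations of f f a h:
  Body ⇒ Item h ⇒ f f a h
  Body ⇒ f Op ⇒ f f a h

f f a h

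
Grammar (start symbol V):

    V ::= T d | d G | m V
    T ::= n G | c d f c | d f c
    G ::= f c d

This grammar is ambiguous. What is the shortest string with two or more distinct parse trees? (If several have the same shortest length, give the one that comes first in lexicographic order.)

length 4: d f c d has 2 parse trees

Two derivations of d f c d:
  V ⇒ T d ⇒ d f c d
  V ⇒ d G ⇒ d f c d

d f c d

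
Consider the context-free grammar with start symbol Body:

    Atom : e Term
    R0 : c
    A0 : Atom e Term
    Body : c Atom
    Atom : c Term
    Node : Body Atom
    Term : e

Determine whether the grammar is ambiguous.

Unambiguous

(R0, A0, Node are unreachable from Body, so their rules don't affect L(Body).) The reachable rules are right-linear with at most one rule per (nonterminal, next-terminal) pair. Each input token forces the next rule, so parsing is deterministic.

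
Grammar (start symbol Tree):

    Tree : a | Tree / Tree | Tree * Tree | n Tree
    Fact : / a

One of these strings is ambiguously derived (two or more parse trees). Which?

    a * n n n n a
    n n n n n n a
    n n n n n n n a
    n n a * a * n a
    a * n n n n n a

n n a * a * n a

a * n n n n a: 1 tree
n n n n n n a: 1 tree
n n n n n n n a: 1 tree
n n a * a * n a: 9 trees
a * n n n n n a: 1 tree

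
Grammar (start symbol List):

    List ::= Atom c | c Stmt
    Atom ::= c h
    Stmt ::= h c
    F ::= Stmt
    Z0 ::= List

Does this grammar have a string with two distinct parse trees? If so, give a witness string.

Witness: c h c

Derivation 1: List ⇒ Atom c ⇒ c h c
Derivation 2: List ⇒ c Stmt ⇒ c h c

Two distinct leftmost derivations for the same string.

Ambiguous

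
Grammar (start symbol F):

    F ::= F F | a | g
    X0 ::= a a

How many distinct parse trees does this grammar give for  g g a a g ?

14

Parse trees for g g a a g (showing first 6 of 14):
  [F [F g] [F [F g] [F [F a] [F [F a] [F g]]]]]
  [F [F g] [F [F g] [F [F [F a] [F a]] [F g]]]]
  [F [F g] [F [F [F g] [F a]] [F [F a] [F g]]]]
  [F [F g] [F [F [F g] [F [F a] [F a]]] [F g]]]
  [F [F g] [F [F [F [F g] [F a]] [F a]] [F g]]]
  [F [F [F g] [F g]] [F [F a] [F [F a] [F g]]]]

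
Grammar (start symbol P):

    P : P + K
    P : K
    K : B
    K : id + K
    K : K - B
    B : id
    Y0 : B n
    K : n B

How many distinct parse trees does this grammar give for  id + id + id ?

4

Parse trees for id + id + id:
  [P [P [K [B id]]] + [K id + [K [B id]]]]
  [P [P [P [K [B id]]] + [K [B id]]] + [K [B id]]]
  [P [P [K id + [K [B id]]]] + [K [B id]]]
  [P [K id + [K id + [K [B id]]]]]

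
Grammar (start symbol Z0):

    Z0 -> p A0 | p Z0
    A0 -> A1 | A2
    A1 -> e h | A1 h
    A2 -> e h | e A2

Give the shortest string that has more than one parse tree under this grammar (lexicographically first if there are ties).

p e h

length 3: p e h has 2 parse trees

Two derivations of p e h:
  Z0 ⇒ p A0 ⇒ p A1 ⇒ p e h
  Z0 ⇒ p A0 ⇒ p A2 ⇒ p e h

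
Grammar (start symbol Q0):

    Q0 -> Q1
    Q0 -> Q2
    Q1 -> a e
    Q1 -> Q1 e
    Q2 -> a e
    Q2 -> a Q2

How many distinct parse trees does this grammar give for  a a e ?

1

Parse trees for a a e:
  [Q0 [Q2 a [Q2 a e]]]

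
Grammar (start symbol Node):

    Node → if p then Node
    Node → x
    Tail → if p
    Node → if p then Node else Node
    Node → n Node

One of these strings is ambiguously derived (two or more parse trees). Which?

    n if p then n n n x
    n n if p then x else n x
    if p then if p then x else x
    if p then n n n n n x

n if p then n n n x: 1 tree
n n if p then x else n x: 1 tree
if p then if p then x else x: 2 trees
if p then n n n n n x: 1 tree

if p then if p then x else x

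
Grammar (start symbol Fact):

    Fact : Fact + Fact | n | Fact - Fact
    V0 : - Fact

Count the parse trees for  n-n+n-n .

Parse trees for n-n+n-n:
  [Fact [Fact [Fact n] - [Fact n]] + [Fact [Fact n] - [Fact n]]]
  [Fact [Fact n] - [Fact [Fact n] + [Fact [Fact n] - [Fact n]]]]
  [Fact [Fact n] - [Fact [Fact [Fact n] + [Fact n]] - [Fact n]]]
  [Fact [Fact [Fact [Fact n] - [Fact n]] + [Fact n]] - [Fact n]]
  [Fact [Fact [Fact n] - [Fact [Fact n] + [Fact n]]] - [Fact n]]

5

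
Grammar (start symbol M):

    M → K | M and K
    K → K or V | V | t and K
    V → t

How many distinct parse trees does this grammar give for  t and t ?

Parse trees for t and t:
  [M [K t and [K [V t]]]]
  [M [M [K [V t]]] and [K [V t]]]

2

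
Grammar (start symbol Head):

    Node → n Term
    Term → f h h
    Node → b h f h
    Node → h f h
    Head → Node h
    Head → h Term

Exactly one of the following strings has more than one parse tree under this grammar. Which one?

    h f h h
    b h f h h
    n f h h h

h f h h

h f h h: 2 trees
b h f h h: 1 tree
n f h h h: 1 tree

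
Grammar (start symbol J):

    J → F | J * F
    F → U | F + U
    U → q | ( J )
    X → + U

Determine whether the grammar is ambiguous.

Only J, F, U are reachable from J; ignoring the rest: J → J * F | F  ;  F → F + U | U  — a left-associative chain with U at the bottom. Each string factors uniquely by precedence.

Unambiguous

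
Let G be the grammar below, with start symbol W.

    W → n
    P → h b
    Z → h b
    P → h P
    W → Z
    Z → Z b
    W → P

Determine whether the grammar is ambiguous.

Ambiguous

Witness: h b

Derivation 1: W ⇒ Z ⇒ h b
Derivation 2: W ⇒ P ⇒ h b

Two distinct leftmost derivations for the same string.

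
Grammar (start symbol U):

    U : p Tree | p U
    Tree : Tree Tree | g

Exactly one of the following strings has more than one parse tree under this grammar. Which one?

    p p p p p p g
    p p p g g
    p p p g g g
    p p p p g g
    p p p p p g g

p p p p p p g: 1 tree
p p p g g: 1 tree
p p p g g g: 2 trees
p p p p g g: 1 tree
p p p p p g g: 1 tree

p p p g g g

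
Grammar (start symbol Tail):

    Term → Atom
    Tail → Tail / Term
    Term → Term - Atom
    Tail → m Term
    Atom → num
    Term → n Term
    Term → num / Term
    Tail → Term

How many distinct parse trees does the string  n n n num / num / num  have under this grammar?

4

Parse trees for n n n num / num / num:
  [Tail [Tail [Term n [Term n [Term n [Term [Atom num]]]]]] / [Term num / [Term [Atom num]]]]
  [Tail [Tail [Tail [Term n [Term n [Term n [Term [Atom num]]]]]] / [Term [Atom num]]] / [Term [Atom num]]]
  [Tail [Tail [Term n [Term n [Term n [Term num / [Term [Atom num]]]]]]] / [Term [Atom num]]]
  [Tail [Term n [Term n [Term n [Term num / [Term num / [Term [Atom num]]]]]]]]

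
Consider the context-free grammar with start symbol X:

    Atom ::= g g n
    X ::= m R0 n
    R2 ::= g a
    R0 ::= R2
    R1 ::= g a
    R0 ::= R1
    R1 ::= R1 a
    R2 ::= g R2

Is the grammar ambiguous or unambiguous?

Witness: m g a n

Derivation 1: X ⇒ m R0 n ⇒ m R2 n ⇒ m g a n
Derivation 2: X ⇒ m R0 n ⇒ m R1 n ⇒ m g a n

Two distinct leftmost derivations for the same string.

Ambiguous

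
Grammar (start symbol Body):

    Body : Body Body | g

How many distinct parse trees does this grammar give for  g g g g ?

5

Parse trees for g g g g:
  [Body [Body g] [Body [Body g] [Body [Body g] [Body g]]]]
  [Body [Body g] [Body [Body [Body g] [Body g]] [Body g]]]
  [Body [Body [Body g] [Body g]] [Body [Body g] [Body g]]]
  [Body [Body [Body g] [Body [Body g] [Body g]]] [Body g]]
  [Body [Body [Body [Body g] [Body g]] [Body g]] [Body g]]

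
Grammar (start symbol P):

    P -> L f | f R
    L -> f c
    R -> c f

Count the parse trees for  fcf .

Parse trees for fcf:
  [P [L f c] f]
  [P f [R c f]]

2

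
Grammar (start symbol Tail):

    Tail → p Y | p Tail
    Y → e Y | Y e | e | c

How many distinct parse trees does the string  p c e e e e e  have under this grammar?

Parse trees for p c e e e e e:
  [Tail p [Y [Y [Y [Y [Y [Y c] e] e] e] e] e]]

1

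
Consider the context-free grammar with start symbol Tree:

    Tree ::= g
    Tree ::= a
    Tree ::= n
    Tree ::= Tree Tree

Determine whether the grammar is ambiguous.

Ambiguous

Witness: a a a

Derivation 1: Tree ⇒ Tree Tree ⇒ a Tree ⇒ a Tree Tree ⇒ a a Tree ⇒ a a a
Derivation 2: Tree ⇒ Tree Tree ⇒ Tree Tree Tree ⇒ a Tree Tree ⇒ a a Tree ⇒ a a a

Two distinct leftmost derivations for the same string.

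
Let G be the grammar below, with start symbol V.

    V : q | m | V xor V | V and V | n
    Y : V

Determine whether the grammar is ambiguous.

Witness: m and m and m

Derivation 1: V ⇒ V and V ⇒ m and V ⇒ m and V and V ⇒ m and m and V ⇒ m and m and m
Derivation 2: V ⇒ V and V ⇒ V and V and V ⇒ m and V and V ⇒ m and m and V ⇒ m and m and m

Two distinct leftmost derivations for the same string.

Ambiguous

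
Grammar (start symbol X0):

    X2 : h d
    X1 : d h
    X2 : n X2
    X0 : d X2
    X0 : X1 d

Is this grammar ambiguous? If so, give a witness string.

Witness: d h d

Derivation 1: X0 ⇒ d X2 ⇒ d h d
Derivation 2: X0 ⇒ X1 d ⇒ d h d

Two distinct leftmost derivations for the same string.

Ambiguous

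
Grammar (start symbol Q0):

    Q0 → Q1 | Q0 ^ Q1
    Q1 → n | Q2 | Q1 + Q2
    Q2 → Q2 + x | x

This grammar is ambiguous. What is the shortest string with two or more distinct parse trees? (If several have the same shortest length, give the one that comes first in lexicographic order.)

length 1: no string has ≥2 trees
length 3: x + x has 2 parse trees

Two derivations of x + x:
  Q0 ⇒ Q1 ⇒ Q2 ⇒ Q2 + x ⇒ x + x
  Q0 ⇒ Q1 ⇒ Q1 + Q2 ⇒ Q2 + Q2 ⇒ x + Q2 ⇒ x + x

x + x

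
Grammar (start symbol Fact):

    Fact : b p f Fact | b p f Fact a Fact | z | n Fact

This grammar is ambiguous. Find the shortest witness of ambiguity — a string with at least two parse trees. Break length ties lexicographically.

b p f b p f z a z

length 1: no string has ≥2 trees
length 2: no string has ≥2 trees
length 3: no string has ≥2 trees
length 4: no string has ≥2 trees
length 5: no string has ≥2 trees
length 6: no string has ≥2 trees
length 7: no string has ≥2 trees
length 8: no string has ≥2 trees
length 9: b p f b p f z a z has 2 parse trees

Two derivations of b p f b p f z a z:
  Fact ⇒ b p f Fact ⇒ b p f b p f Fact a Fact ⇒ b p f b p f z a Fact ⇒ b p f b p f z a z
  Fact ⇒ b p f Fact a Fact ⇒ b p f b p f Fact a Fact ⇒ b p f b p f z a Fact ⇒ b p f b p f z a z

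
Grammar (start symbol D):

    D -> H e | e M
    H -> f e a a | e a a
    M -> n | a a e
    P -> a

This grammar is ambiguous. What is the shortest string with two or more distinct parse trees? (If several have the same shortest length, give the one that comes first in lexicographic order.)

e a a e

length 2: no string has ≥2 trees
length 4: e a a e has 2 parse trees

Two derivations of e a a e:
  D ⇒ H e ⇒ e a a e
  D ⇒ e M ⇒ e a a e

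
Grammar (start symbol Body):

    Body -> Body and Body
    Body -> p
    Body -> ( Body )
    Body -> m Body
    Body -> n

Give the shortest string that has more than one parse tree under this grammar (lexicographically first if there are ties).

length 1: no string has ≥2 trees
length 2: no string has ≥2 trees
length 3: no string has ≥2 trees
length 4: m n and n has 2 parse trees

Two derivations of m n and n:
  Body ⇒ Body and Body ⇒ m Body and Body ⇒ m n and Body ⇒ m n and n
  Body ⇒ m Body ⇒ m Body and Body ⇒ m n and Body ⇒ m n and n

m n and n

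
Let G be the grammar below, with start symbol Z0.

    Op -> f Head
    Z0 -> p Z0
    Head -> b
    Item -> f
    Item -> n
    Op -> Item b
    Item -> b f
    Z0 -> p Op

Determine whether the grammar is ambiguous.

Witness: p f b

Derivation 1: Z0 ⇒ p Op ⇒ p f Head ⇒ p f b
Derivation 2: Z0 ⇒ p Op ⇒ p Item b ⇒ p f b

Two distinct leftmost derivations for the same string.

Ambiguous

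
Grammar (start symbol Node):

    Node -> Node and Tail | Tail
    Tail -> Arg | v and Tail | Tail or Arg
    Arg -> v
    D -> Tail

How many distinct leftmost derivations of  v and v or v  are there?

3

Parse trees for v and v or v:
  [Node [Node [Tail [Arg v]]] and [Tail [Tail [Arg v]] or [Arg v]]]
  [Node [Tail v and [Tail [Tail [Arg v]] or [Arg v]]]]
  [Node [Tail [Tail v and [Tail [Arg v]]] or [Arg v]]]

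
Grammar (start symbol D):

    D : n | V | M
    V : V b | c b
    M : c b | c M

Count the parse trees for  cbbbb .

1

Parse trees for cbbbb:
  [D [V [V [V [V c b] b] b] b]]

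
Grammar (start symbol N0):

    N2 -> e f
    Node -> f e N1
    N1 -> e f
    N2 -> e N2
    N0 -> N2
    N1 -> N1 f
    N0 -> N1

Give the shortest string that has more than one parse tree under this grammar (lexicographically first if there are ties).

e f

length 2: e f has 2 parse trees

Two derivations of e f:
  N0 ⇒ N2 ⇒ e f
  N0 ⇒ N1 ⇒ e f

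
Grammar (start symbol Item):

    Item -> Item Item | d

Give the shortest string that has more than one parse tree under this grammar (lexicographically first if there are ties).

length 1: no string has ≥2 trees
length 2: no string has ≥2 trees
length 3: d d d has 2 parse trees

Two derivations of d d d:
  Item ⇒ Item Item ⇒ Item Item Item ⇒ d Item Item ⇒ d d Item ⇒ d d d
  Item ⇒ Item Item ⇒ d Item ⇒ d Item Item ⇒ d d Item ⇒ d d d

d d d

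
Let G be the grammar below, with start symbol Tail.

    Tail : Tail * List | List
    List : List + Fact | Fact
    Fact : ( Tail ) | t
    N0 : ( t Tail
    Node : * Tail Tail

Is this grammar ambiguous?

(N0, Node are unreachable from Tail, so their rules don't affect L(Tail).) Tail → Tail * List | List  ;  List → List + Fact | Fact  — a left-associative chain with Fact at the bottom. Each string factors uniquely by precedence.

Unambiguous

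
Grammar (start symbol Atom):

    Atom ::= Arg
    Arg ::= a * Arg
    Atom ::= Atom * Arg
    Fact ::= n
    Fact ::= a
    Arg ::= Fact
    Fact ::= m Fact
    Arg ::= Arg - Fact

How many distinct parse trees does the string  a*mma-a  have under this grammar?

3

Parse trees for a*mma-a:
  [Atom [Arg a * [Arg [Arg [Fact m [Fact m [Fact a]]]] - [Fact a]]]]
  [Atom [Arg [Arg a * [Arg [Fact m [Fact m [Fact a]]]]] - [Fact a]]]
  [Atom [Atom [Arg [Fact a]]] * [Arg [Arg [Fact m [Fact m [Fact a]]]] - [Fact a]]]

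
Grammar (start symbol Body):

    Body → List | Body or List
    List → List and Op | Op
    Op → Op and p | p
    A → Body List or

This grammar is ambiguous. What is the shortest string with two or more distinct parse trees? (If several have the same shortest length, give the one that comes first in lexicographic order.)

p and p

length 1: no string has ≥2 trees
length 3: p and p has 2 parse trees

Two derivations of p and p:
  Body ⇒ List ⇒ List and Op ⇒ Op and Op ⇒ p and Op ⇒ p and p
  Body ⇒ List ⇒ Op ⇒ Op and p ⇒ p and p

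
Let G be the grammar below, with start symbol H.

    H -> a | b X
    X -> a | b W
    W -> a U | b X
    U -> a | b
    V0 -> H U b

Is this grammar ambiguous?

Unambiguous

(V0 is unreachable from H, so its rules don't affect L(H).) Each reachable nonterminal has at most one production per leading terminal, and all productions are right-linear; the derivation is determined token-by-token.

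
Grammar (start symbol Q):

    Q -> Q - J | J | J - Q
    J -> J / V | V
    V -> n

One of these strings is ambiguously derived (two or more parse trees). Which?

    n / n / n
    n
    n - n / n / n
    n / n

n - n / n / n

n / n / n: 1 tree
n: 1 tree
n - n / n / n: 2 trees
n / n: 1 tree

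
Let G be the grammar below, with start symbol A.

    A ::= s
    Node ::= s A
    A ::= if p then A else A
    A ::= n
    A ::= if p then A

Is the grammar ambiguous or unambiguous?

Witness: if p then if p then n else n

Derivation 1: A ⇒ if p then A else A ⇒ if p then if p then A else A ⇒ if p then if p then n else A ⇒ if p then if p then n else n
Derivation 2: A ⇒ if p then A ⇒ if p then if p then A else A ⇒ if p then if p then n else A ⇒ if p then if p then n else n

Two distinct leftmost derivations for the same string.

Ambiguous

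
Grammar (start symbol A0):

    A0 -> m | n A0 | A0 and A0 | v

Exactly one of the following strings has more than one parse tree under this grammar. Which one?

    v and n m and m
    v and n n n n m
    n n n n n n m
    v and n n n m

v and n m and m

v and n m and m: 3 trees
v and n n n n m: 1 tree
n n n n n n m: 1 tree
v and n n n m: 1 tree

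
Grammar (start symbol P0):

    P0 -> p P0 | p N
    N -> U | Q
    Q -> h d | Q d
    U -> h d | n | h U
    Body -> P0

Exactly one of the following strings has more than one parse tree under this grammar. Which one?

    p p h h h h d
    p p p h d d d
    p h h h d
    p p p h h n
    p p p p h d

p p p p h d

p p h h h h d: 1 tree
p p p h d d d: 1 tree
p h h h d: 1 tree
p p p h h n: 1 tree
p p p p h d: 2 trees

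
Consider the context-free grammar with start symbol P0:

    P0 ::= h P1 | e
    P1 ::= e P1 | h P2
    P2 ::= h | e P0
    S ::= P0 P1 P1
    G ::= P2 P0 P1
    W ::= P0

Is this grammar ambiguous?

Unambiguous

(S, G, W are unreachable from P0, so their rules don't affect L(P0).) Each reachable nonterminal has at most one production per leading terminal, and all productions are right-linear; the derivation is determined token-by-token.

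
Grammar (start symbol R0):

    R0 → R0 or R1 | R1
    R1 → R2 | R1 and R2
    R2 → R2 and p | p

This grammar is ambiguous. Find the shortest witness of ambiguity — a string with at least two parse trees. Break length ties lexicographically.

length 1: no string has ≥2 trees
length 3: p and p has 2 parse trees

Two derivations of p and p:
  R0 ⇒ R1 ⇒ R2 ⇒ R2 and p ⇒ p and p
  R0 ⇒ R1 ⇒ R1 and R2 ⇒ R2 and R2 ⇒ p and R2 ⇒ p and p

p and p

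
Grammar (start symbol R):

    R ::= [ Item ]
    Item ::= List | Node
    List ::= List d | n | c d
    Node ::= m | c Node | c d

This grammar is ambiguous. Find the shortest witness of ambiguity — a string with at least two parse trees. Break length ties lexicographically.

length 3: no string has ≥2 trees
length 4: [ c d ] has 2 parse trees

Two derivations of [ c d ]:
  R ⇒ [ Item ] ⇒ [ List ] ⇒ [ c d ]
  R ⇒ [ Item ] ⇒ [ Node ] ⇒ [ c d ]

[ c d ]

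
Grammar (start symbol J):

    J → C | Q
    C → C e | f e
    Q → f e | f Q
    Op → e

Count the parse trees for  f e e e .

1

Parse trees for f e e e:
  [J [C [C [C f e] e] e]]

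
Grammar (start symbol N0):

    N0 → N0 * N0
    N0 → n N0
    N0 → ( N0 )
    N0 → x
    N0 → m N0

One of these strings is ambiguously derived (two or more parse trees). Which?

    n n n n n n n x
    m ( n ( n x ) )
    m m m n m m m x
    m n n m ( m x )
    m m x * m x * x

m m x * m x * x

n n n n n n n x: 1 tree
m ( n ( n x ) ): 1 tree
m m m n m m m x: 1 tree
m n n m ( m x ): 1 tree
m m x * m x * x: 12 trees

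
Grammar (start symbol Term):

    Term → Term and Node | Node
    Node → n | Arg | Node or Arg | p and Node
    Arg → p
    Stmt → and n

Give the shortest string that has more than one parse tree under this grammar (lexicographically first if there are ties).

length 1: no string has ≥2 trees
length 3: p and n has 2 parse trees

Two derivations of p and n:
  Term ⇒ Term and Node ⇒ Node and Node ⇒ Arg and Node ⇒ p and Node ⇒ p and n
  Term ⇒ Node ⇒ p and Node ⇒ p and n

p and n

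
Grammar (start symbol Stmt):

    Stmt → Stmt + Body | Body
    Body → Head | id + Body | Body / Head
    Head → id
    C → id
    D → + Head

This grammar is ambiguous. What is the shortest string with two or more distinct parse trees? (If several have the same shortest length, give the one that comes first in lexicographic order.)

id + id

length 1: no string has ≥2 trees
length 3: id + id has 2 parse trees

Two derivations of id + id:
  Stmt ⇒ Stmt + Body ⇒ Body + Body ⇒ Head + Body ⇒ id + Body ⇒ id + Head ⇒ id + id
  Stmt ⇒ Body ⇒ id + Body ⇒ id + Head ⇒ id + id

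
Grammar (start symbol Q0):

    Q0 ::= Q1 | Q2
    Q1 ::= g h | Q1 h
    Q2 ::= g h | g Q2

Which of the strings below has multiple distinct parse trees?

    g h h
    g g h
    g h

g h h: 1 tree
g g h: 1 tree
g h: 2 trees

g h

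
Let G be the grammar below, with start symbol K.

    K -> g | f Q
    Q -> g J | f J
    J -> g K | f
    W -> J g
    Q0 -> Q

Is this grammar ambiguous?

(W, Q0 are unreachable from K, so their rules don't affect L(K).) The reachable rules are right-linear with at most one rule per (nonterminal, next-terminal) pair. Each input token forces the next rule, so parsing is deterministic.

Unambiguous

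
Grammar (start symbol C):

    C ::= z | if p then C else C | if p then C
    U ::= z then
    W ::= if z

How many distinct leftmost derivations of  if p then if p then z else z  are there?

Parse trees for if p then if p then z else z:
  [C if p then [C if p then [C z]] else [C z]]
  [C if p then [C if p then [C z] else [C z]]]

2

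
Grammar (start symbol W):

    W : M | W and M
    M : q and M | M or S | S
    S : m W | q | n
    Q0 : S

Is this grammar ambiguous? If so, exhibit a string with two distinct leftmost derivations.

Ambiguous

Witness: q and n

Derivation 1: W ⇒ M ⇒ q and M ⇒ q and S ⇒ q and n
Derivation 2: W ⇒ W and M ⇒ M and M ⇒ S and M ⇒ q and M ⇒ q and S ⇒ q and n

Two distinct leftmost derivations for the same string.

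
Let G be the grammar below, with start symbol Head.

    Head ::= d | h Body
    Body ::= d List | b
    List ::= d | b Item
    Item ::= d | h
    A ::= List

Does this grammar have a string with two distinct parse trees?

(A is unreachable from Head, so its rules don't affect L(Head).) The reachable rules are right-linear with at most one rule per (nonterminal, next-terminal) pair. Each input token forces the next rule, so parsing is deterministic.

Unambiguous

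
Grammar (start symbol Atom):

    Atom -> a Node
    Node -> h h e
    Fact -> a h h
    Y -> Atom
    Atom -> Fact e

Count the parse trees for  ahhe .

2

Parse trees for ahhe:
  [Atom a [Node h h e]]
  [Atom [Fact a h h] e]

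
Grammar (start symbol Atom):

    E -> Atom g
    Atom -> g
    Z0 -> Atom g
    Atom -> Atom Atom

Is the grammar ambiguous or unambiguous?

Ambiguous

Witness: g g g

Derivation 1: Atom ⇒ Atom Atom ⇒ g Atom ⇒ g Atom Atom ⇒ g g Atom ⇒ g g g
Derivation 2: Atom ⇒ Atom Atom ⇒ Atom Atom Atom ⇒ g Atom Atom ⇒ g g Atom ⇒ g g g

Two distinct leftmost derivations for the same string.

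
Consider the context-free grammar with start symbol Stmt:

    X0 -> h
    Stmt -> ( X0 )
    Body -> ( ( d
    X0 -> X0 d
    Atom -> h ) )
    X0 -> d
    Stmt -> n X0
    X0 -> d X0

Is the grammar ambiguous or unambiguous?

Ambiguous

Witness: n d d

Derivation 1: Stmt ⇒ n X0 ⇒ n X0 d ⇒ n d d
Derivation 2: Stmt ⇒ n X0 ⇒ n d X0 ⇒ n d d

Two distinct leftmost derivations for the same string.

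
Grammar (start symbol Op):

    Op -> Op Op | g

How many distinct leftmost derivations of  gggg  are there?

5

Parse trees for gggg:
  [Op [Op g] [Op [Op g] [Op [Op g] [Op g]]]]
  [Op [Op g] [Op [Op [Op g] [Op g]] [Op g]]]
  [Op [Op [Op g] [Op g]] [Op [Op g] [Op g]]]
  [Op [Op [Op g] [Op [Op g] [Op g]]] [Op g]]
  [Op [Op [Op [Op g] [Op g]] [Op g]] [Op g]]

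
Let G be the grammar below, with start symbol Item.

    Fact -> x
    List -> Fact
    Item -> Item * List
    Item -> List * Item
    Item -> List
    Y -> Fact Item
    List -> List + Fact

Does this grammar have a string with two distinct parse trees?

Witness: x * x

Derivation 1: Item ⇒ Item * List ⇒ List * List ⇒ Fact * List ⇒ x * List ⇒ x * Fact ⇒ x * x
Derivation 2: Item ⇒ List * Item ⇒ Fact * Item ⇒ x * Item ⇒ x * List ⇒ x * Fact ⇒ x * x

Two distinct leftmost derivations for the same string.

Ambiguous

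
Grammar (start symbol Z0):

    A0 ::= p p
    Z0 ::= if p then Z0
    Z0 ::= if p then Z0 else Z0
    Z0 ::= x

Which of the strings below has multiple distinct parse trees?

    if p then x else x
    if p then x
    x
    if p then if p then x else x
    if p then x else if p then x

if p then if p then x else x

if p then x else x: 1 tree
if p then x: 1 tree
x: 1 tree
if p then if p then x else x: 2 trees
if p then x else if p then x: 1 tree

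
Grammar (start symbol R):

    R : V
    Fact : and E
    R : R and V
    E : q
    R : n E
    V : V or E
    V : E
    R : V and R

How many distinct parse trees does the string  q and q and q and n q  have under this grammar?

1

Parse trees for q and q and q and n q:
  [R [V [E q]] and [R [V [E q]] and [R [V [E q]] and [R n [E q]]]]]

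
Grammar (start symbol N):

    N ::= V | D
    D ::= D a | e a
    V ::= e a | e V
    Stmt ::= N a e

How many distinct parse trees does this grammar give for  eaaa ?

Parse trees for eaaa:
  [N [D [D [D e a] a] a]]

1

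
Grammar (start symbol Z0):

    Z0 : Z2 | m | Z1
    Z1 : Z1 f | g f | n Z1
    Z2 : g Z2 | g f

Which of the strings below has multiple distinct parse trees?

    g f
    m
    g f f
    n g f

g f: 2 trees
m: 1 tree
g f f: 1 tree
n g f: 1 tree

g f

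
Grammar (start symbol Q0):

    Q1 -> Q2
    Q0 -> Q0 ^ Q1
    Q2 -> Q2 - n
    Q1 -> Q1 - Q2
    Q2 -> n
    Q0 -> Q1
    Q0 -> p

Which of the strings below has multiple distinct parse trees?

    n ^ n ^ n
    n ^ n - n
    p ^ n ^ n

n ^ n ^ n: 1 tree
n ^ n - n: 2 trees
p ^ n ^ n: 1 tree

n ^ n - n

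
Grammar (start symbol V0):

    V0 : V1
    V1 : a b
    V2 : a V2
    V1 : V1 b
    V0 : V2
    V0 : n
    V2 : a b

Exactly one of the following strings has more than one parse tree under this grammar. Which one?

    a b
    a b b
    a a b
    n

a b: 2 trees
a b b: 1 tree
a a b: 1 tree
n: 1 tree

a b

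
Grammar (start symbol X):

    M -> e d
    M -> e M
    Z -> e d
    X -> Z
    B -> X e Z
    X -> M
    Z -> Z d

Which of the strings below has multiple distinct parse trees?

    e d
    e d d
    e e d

e d

e d: 2 trees
e d d: 1 tree
e e d: 1 tree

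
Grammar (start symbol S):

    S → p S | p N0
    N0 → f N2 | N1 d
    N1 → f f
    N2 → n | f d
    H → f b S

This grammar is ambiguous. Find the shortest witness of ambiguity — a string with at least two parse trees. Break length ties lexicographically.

length 3: no string has ≥2 trees
length 4: p f f d has 2 parse trees

Two derivations of p f f d:
  S ⇒ p N0 ⇒ p f N2 ⇒ p f f d
  S ⇒ p N0 ⇒ p N1 d ⇒ p f f d

p f f d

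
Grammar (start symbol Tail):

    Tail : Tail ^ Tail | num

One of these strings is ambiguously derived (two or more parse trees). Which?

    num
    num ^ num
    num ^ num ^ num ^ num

num: 1 tree
num ^ num: 1 tree
num ^ num ^ num ^ num: 5 trees

num ^ num ^ num ^ num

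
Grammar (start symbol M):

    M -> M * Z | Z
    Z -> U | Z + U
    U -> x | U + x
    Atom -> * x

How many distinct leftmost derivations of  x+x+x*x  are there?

4

Parse trees for x+x+x*x:
  [M [M [Z [U [U [U x] + x] + x]]] * [Z [U x]]]
  [M [M [Z [Z [U x]] + [U [U x] + x]]] * [Z [U x]]]
  [M [M [Z [Z [U [U x] + x]] + [U x]]] * [Z [U x]]]
  [M [M [Z [Z [Z [U x]] + [U x]] + [U x]]] * [Z [U x]]]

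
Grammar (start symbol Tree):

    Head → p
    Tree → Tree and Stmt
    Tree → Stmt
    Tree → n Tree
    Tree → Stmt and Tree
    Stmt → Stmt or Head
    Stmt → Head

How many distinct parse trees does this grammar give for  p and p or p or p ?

Parse trees for p and p or p or p:
  [Tree [Tree [Stmt [Head p]]] and [Stmt [Stmt [Stmt [Head p]] or [Head p]] or [Head p]]]
  [Tree [Stmt [Head p]] and [Tree [Stmt [Stmt [Stmt [Head p]] or [Head p]] or [Head p]]]]

2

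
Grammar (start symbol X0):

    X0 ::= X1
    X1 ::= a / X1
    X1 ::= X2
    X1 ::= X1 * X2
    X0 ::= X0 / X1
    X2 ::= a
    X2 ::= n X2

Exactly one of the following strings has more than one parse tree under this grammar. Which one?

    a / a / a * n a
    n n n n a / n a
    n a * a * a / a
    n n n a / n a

a / a / a * n a

a / a / a * n a: 7 trees
n n n n a / n a: 1 tree
n a * a * a / a: 1 tree
n n n a / n a: 1 tree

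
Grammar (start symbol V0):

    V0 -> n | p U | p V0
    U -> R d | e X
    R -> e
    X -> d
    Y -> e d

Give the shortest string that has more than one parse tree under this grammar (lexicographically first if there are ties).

length 1: no string has ≥2 trees
length 2: no string has ≥2 trees
length 3: p e d has 2 parse trees

Two derivations of p e d:
  V0 ⇒ p U ⇒ p R d ⇒ p e d
  V0 ⇒ p U ⇒ p e X ⇒ p e d

p e d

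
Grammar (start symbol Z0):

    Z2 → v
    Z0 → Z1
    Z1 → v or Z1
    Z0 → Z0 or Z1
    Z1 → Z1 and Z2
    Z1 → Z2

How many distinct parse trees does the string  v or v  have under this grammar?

Parse trees for v or v:
  [Z0 [Z1 v or [Z1 [Z2 v]]]]
  [Z0 [Z0 [Z1 [Z2 v]]] or [Z1 [Z2 v]]]

2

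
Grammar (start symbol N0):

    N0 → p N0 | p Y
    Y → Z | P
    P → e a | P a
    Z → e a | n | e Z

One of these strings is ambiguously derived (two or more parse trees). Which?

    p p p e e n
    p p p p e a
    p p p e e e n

p p p p e a

p p p e e n: 1 tree
p p p p e a: 2 trees
p p p e e e n: 1 tree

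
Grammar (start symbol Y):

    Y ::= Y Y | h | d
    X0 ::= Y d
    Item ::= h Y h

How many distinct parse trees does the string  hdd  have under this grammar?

2

Parse trees for hdd:
  [Y [Y h] [Y [Y d] [Y d]]]
  [Y [Y [Y h] [Y d]] [Y d]]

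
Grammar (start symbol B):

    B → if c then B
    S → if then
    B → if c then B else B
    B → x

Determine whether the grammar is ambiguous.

Ambiguous

Witness: if c then if c then x else x

Derivation 1: B ⇒ if c then B ⇒ if c then if c then B else B ⇒ if c then if c then x else B ⇒ if c then if c then x else x
Derivation 2: B ⇒ if c then B else B ⇒ if c then if c then B else B ⇒ if c then if c then x else B ⇒ if c then if c then x else x

Two distinct leftmost derivations for the same string.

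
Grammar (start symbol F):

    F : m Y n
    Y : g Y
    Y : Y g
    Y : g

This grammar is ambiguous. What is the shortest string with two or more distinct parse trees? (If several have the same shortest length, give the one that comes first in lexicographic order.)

m g g n

length 3: no string has ≥2 trees
length 4: m g g n has 2 parse trees

Two derivations of m g g n:
  F ⇒ m Y n ⇒ m g Y n ⇒ m g g n
  F ⇒ m Y n ⇒ m Y g n ⇒ m g g n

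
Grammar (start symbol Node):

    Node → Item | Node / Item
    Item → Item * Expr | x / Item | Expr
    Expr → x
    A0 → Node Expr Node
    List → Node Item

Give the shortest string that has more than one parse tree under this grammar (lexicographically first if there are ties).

x / x

length 1: no string has ≥2 trees
length 3: x / x has 2 parse trees

Two derivations of x / x:
  Node ⇒ Item ⇒ x / Item ⇒ x / Expr ⇒ x / x
  Node ⇒ Node / Item ⇒ Item / Item ⇒ Expr / Item ⇒ x / Item ⇒ x / Expr ⇒ x / x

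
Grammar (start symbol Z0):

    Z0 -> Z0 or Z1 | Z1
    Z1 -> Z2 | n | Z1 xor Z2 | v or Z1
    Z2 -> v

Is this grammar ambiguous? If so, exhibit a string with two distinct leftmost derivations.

Witness: v or n

Derivation 1: Z0 ⇒ Z0 or Z1 ⇒ Z1 or Z1 ⇒ Z2 or Z1 ⇒ v or Z1 ⇒ v or n
Derivation 2: Z0 ⇒ Z1 ⇒ v or Z1 ⇒ v or n

Two distinct leftmost derivations for the same string.

Ambiguous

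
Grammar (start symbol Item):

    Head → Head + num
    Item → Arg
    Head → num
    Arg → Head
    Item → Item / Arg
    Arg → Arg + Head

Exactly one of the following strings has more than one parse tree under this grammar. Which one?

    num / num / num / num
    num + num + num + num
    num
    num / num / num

num + num + num + num

num / num / num / num: 1 tree
num + num + num + num: 8 trees
num: 1 tree
num / num / num: 1 tree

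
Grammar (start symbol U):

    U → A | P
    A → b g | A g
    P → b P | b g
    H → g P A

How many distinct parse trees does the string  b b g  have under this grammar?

Parse trees for b b g:
  [U [P b [P b g]]]

1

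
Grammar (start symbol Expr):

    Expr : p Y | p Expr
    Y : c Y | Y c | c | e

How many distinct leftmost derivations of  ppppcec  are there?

2

Parse trees for ppppcec:
  [Expr p [Expr p [Expr p [Expr p [Y c [Y [Y e] c]]]]]]
  [Expr p [Expr p [Expr p [Expr p [Y [Y c [Y e]] c]]]]]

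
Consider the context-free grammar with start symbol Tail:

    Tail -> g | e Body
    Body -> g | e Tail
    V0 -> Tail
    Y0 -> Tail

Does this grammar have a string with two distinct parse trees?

Unambiguous

Only Tail, Body are reachable from Tail; ignoring the rest: The reachable rules are right-linear with at most one rule per (nonterminal, next-terminal) pair. Each input token forces the next rule, so parsing is deterministic.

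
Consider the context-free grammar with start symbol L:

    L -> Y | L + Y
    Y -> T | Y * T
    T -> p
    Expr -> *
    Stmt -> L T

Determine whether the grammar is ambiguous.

(Expr, Stmt are unreachable from L, so their rules don't affect L(L).) L → L + Y | Y  ;  Y → Y * T | T  — a left-associative chain with T at the bottom. Each string factors uniquely by precedence.

Unambiguous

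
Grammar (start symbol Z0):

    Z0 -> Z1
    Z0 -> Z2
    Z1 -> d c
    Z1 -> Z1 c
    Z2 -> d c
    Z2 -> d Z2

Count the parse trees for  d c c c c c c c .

1

Parse trees for d c c c c c c c:
  [Z0 [Z1 [Z1 [Z1 [Z1 [Z1 [Z1 [Z1 d c] c] c] c] c] c] c]]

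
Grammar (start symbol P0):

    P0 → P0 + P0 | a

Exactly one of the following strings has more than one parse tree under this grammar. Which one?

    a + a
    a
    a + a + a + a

a + a + a + a

a + a: 1 tree
a: 1 tree
a + a + a + a: 5 trees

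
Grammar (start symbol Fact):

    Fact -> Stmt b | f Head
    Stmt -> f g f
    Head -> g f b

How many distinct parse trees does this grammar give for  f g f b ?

Parse trees for f g f b:
  [Fact [Stmt f g f] b]
  [Fact f [Head g f b]]

2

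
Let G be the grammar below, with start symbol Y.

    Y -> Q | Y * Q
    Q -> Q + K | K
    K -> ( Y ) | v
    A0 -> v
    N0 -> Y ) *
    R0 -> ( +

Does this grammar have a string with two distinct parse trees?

Unambiguous

Only Y, Q, K are reachable from Y; ignoring the rest: The grammar is stratified — Y handles '*' (left-recursive), Q handles '+', K atoms. Each operator has a fixed associativity and precedence level, so every string has one parse.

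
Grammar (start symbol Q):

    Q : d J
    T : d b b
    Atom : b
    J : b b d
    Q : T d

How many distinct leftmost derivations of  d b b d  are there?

Parse trees for d b b d:
  [Q d [J b b d]]
  [Q [T d b b] d]

2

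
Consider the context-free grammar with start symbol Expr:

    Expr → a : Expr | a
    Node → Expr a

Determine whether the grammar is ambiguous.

(Node is unreachable from Expr, so its rules don't affect L(Expr).) The reachable grammar is A → atom sep A | atom. Each atom is followed by either the separator (recurse) or end-of-string (stop) — no choice point.

Unambiguous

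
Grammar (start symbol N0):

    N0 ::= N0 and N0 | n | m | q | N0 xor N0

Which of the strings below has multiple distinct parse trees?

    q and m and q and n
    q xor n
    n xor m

q and m and q and n

q and m and q and n: 5 trees
q xor n: 1 tree
n xor m: 1 tree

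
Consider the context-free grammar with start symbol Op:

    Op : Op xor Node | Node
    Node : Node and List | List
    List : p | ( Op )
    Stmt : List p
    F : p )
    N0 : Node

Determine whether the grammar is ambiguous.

Unambiguous

Only Op, Node, List are reachable from Op; ignoring the rest: This is a standard precedence ladder (Op over Node over List), with each level left-recursive on its own operator ('xor' at Op, 'and' at Node). That structure is LR(1), hence unambiguous.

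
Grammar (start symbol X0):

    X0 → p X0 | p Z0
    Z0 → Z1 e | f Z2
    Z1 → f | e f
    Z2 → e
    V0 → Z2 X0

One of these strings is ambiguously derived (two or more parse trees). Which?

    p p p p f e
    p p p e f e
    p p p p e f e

p p p p f e: 2 trees
p p p e f e: 1 tree
p p p p e f e: 1 tree

p p p p f e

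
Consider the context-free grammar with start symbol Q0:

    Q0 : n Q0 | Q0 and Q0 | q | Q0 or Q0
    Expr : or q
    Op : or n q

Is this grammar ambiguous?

Ambiguous

Witness: n q and q

Derivation 1: Q0 ⇒ n Q0 ⇒ n Q0 and Q0 ⇒ n q and Q0 ⇒ n q and q
Derivation 2: Q0 ⇒ Q0 and Q0 ⇒ n Q0 and Q0 ⇒ n q and Q0 ⇒ n q and q

Two distinct leftmost derivations for the same string.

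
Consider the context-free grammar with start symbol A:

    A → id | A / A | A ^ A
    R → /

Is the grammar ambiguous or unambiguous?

Ambiguous

Witness: id / id / id

Derivation 1: A ⇒ A / A ⇒ id / A ⇒ id / A / A ⇒ id / id / A ⇒ id / id / id
Derivation 2: A ⇒ A / A ⇒ A / A / A ⇒ id / A / A ⇒ id / id / A ⇒ id / id / id

Two distinct leftmost derivations for the same string.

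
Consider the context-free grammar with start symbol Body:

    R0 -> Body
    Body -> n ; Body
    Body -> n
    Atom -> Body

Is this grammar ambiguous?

Unambiguous

(R0, Atom are unreachable from Body, so their rules don't affect L(Body).) The reachable grammar is A → atom sep A | atom. Each atom is followed by either the separator (recurse) or end-of-string (stop) — no choice point.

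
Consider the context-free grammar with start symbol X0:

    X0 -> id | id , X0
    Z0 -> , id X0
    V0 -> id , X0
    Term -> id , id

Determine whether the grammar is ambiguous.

Only X0 is reachable from X0; ignoring the rest: Right-recursive list with a separator: after each atom, whether the separator follows determines the rule. One parse per string.

Unambiguous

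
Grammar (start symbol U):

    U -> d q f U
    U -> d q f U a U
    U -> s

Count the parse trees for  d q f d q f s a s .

2

Parse trees for d q f d q f s a s:
  [U d q f [U d q f [U s] a [U s]]]
  [U d q f [U d q f [U s]] a [U s]]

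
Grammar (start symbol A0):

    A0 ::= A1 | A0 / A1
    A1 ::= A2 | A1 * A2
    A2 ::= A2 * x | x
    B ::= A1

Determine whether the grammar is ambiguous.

Ambiguous

Witness: x * x

Derivation 1: A0 ⇒ A1 ⇒ A2 ⇒ A2 * x ⇒ x * x
Derivation 2: A0 ⇒ A1 ⇒ A1 * A2 ⇒ A2 * A2 ⇒ x * A2 ⇒ x * x

Two distinct leftmost derivations for the same string.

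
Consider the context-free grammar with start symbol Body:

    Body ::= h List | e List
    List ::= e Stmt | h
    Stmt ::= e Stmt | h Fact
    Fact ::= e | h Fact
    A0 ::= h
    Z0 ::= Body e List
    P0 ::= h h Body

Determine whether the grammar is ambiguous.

Unambiguous

Only Body, List, Stmt, Fact are reachable from Body; ignoring the rest: Restricted to the reachable nonterminals, every rule has the form A → t or A → t B, and no two rules for the same A share a first terminal. The grammar encodes a DFA — one run per string.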